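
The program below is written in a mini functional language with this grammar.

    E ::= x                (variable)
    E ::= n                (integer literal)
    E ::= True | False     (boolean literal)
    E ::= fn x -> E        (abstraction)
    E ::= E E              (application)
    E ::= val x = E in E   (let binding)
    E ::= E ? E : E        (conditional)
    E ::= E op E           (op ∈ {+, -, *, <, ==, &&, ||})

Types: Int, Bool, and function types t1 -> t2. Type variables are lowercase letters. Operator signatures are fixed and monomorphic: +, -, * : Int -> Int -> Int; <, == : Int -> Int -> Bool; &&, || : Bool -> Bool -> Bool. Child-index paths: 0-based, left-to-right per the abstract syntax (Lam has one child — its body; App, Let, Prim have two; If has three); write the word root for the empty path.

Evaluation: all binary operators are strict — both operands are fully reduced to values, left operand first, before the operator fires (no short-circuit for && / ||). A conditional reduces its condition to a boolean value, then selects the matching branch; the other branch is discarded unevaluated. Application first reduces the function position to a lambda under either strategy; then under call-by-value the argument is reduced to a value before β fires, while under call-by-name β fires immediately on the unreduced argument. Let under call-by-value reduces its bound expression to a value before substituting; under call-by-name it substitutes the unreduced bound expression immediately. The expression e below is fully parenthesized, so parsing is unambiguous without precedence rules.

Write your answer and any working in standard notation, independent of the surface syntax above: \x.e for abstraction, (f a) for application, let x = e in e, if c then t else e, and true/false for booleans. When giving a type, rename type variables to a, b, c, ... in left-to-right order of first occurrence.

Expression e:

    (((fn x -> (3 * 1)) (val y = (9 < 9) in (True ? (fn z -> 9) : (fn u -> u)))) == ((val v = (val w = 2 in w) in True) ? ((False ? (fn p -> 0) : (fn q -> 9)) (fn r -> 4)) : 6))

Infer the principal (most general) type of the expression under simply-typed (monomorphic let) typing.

Derivation:
  unify Int ~ Int
  unify Int ~ Int
\x._ : a -> Int
  unify Int ~ Int
  unify Int ~ Int
let y : Bool
  unify Bool ~ Bool
\z._ : b -> Int
u : c
\u._ : c -> c
  unify b -> Int ~ c -> c
  unify b ~ c
  unify Int ~ c
  unify a -> Int ~ (Int -> Int) -> d
  unify a ~ Int -> Int
  unify Int ~ d
_ _ : Int
  unify Int ~ Int
let w : Int
w : Int
let v : Int
  unify Bool ~ Bool
  unify Bool ~ Bool
\p._ : e -> Int
\q._ : f -> Int
  unify e -> Int ~ f -> Int
  unify e ~ f
  unify Int ~ Int
\r._ : g -> Int
  unify f -> Int ~ (g -> Int) -> h
  unify f ~ g -> Int
  unify Int ~ h
_ _ : Int
  unify Int ~ Int
  unify Int ~ Int

Answer: Bool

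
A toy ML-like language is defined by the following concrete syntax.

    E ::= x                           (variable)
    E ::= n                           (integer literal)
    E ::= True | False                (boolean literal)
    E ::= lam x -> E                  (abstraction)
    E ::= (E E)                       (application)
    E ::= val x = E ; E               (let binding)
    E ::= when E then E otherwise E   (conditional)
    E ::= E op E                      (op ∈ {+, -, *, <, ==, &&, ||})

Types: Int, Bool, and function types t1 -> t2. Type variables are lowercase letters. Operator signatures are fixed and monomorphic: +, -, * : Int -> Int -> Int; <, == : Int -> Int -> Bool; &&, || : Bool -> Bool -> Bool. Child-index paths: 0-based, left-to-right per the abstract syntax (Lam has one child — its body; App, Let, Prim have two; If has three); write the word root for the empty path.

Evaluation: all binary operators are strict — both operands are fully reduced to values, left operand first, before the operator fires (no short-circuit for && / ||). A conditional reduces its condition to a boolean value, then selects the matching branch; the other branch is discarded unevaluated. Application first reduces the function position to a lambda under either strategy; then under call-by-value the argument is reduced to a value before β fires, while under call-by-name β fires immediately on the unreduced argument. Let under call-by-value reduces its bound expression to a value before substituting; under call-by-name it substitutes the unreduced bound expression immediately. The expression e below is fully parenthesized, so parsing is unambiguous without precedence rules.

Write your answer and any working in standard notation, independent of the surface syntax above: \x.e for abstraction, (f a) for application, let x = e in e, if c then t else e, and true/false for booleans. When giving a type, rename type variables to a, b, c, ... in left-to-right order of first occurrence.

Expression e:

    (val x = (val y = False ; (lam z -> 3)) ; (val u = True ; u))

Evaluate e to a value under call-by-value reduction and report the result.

Answer: true

Derivation:
step 0: (let x = (let y = false in (\z.3)) in (let u = true in u))
step 1: [let@0] (let x = (\z.3) in (let u = true in u))
step 2: [let@root] (let u = true in u)
step 3: [let@root] true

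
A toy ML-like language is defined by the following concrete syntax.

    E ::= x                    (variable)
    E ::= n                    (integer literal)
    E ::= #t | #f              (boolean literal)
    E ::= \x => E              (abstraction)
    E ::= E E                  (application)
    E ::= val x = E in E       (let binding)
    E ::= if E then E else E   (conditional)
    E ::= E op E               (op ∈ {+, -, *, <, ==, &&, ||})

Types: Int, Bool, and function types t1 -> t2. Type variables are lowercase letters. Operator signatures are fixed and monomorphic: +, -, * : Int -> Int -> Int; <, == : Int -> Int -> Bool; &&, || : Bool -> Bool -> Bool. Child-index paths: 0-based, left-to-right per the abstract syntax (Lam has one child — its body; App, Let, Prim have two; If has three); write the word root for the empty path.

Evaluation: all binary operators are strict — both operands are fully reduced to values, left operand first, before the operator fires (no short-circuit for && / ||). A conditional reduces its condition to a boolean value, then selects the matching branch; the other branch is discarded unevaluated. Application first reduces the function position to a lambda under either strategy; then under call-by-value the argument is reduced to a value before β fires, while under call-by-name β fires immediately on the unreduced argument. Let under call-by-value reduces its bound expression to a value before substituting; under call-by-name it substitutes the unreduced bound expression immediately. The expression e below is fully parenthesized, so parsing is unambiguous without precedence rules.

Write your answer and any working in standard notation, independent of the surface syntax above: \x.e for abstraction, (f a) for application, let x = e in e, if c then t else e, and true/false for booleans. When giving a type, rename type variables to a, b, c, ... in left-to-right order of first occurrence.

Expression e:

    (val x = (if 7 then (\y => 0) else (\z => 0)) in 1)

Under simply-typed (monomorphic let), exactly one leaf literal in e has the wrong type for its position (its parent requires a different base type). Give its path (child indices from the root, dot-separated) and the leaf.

Answer: 0.0 : 7

Trace:
  unify Int ~ Bool
  FAIL: mismatch Int ~ Bool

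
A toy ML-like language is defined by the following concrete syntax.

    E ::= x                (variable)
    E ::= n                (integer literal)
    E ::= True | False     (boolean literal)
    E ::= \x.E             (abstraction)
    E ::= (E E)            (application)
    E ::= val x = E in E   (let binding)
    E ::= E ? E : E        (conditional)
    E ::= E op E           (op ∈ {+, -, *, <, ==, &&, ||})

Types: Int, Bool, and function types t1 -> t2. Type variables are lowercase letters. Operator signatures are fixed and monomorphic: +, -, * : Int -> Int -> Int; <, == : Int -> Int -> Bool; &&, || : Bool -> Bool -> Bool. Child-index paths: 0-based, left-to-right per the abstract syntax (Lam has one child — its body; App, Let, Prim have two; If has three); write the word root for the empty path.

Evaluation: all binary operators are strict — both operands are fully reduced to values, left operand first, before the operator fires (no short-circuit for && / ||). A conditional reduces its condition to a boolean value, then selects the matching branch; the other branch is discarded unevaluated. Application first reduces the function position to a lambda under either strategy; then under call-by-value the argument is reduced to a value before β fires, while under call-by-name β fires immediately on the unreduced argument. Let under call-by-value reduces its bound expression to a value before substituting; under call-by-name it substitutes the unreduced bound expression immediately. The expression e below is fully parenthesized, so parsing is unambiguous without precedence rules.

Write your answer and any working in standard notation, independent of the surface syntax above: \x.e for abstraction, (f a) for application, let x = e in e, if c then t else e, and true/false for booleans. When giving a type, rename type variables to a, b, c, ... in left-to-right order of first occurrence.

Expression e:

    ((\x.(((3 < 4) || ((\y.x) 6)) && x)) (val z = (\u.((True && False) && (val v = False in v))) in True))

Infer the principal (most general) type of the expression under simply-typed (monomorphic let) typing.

Working:
  unify Int ~ Int
  unify Int ~ Int
  unify Bool ~ Bool
x : a
\y._ : b -> a
  unify b -> a ~ Int -> c
  unify b ~ Int
  unify a ~ c
_ _ : c
  unify c ~ Bool
  unify Bool ~ Bool
x : Bool
  unify Bool ~ Bool
\x._ : Bool -> Bool
  unify Bool ~ Bool
  unify Bool ~ Bool
  unify Bool ~ Bool
let v : Bool
v : Bool
  unify Bool ~ Bool
\u._ : d -> Bool
let z : d -> Bool
  unify Bool -> Bool ~ Bool -> e
  unify Bool ~ Bool
  unify Bool ~ e
_ _ : Bool

Answer: Bool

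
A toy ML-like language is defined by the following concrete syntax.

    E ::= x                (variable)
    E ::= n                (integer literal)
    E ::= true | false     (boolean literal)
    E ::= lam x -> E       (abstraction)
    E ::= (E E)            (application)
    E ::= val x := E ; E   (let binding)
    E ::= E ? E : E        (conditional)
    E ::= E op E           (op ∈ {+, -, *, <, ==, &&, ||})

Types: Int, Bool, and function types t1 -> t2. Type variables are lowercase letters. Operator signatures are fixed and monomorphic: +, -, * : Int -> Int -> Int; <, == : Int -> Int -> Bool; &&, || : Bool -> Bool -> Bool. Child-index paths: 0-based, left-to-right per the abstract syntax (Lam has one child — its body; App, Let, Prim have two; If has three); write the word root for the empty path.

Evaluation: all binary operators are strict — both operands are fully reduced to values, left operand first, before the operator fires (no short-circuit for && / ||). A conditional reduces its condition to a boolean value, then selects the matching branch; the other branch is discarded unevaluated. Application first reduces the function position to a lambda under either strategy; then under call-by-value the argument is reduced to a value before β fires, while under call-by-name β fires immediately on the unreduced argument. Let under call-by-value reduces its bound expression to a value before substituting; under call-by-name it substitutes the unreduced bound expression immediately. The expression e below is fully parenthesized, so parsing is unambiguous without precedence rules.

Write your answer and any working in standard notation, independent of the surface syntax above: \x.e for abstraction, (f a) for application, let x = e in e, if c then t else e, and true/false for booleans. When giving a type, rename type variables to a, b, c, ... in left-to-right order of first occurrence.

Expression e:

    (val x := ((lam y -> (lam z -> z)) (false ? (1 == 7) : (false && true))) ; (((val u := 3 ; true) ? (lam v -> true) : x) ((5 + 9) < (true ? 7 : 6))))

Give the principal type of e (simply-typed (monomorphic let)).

Answer: Bool

Derivation:
z : b
\z._ : b -> b
\y._ : a -> b -> b
  unify Bool ~ Bool
  unify Int ~ Int
  unify Int ~ Int
  unify Bool ~ Bool
  unify Bool ~ Bool
  unify Bool ~ Bool
  unify a -> b -> b ~ Bool -> c
  unify a ~ Bool
  unify b -> b ~ c
_ _ : b -> b
let x : b -> b
let u : Int
  unify Bool ~ Bool
\v._ : d -> Bool
x : b -> b
  unify d -> Bool ~ b -> b
  unify d ~ b
  unify Bool ~ b
  unify Int ~ Int
  unify Int ~ Int
  unify Int ~ Int
  unify Bool ~ Bool
  unify Int ~ Int
  unify Int ~ Int
  unify Bool -> Bool ~ Bool -> e
  unify Bool ~ Bool
  unify Bool ~ e
_ _ : Bool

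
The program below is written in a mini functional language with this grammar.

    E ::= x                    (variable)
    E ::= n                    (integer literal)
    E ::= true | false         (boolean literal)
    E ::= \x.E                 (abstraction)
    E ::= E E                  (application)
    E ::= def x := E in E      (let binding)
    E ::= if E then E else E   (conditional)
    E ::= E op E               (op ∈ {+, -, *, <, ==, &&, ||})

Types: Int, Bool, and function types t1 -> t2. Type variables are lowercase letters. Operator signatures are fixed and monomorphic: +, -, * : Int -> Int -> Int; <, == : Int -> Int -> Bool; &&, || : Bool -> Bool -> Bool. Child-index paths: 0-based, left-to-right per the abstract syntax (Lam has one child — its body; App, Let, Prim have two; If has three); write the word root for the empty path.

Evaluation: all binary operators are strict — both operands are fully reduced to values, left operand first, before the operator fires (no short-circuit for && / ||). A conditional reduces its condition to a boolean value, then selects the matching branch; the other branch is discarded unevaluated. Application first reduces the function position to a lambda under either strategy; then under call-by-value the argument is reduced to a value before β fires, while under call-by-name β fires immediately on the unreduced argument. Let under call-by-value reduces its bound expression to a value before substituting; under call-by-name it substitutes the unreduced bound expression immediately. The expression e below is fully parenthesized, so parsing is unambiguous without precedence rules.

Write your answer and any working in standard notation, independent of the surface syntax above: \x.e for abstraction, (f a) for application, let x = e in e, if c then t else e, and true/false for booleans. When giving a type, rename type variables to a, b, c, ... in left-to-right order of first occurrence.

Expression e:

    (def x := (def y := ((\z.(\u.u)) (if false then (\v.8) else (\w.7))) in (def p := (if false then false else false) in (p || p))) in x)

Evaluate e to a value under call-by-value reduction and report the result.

Derivation:
step 0: (let x = (let y = ((\z.(\u.u)) (if false then (\v.8) else (\w.7))) in (let p = (if false then false else false) in (p || p))) in x)
step 1: [if@0.0.1] (let x = (let y = ((\z.(\u.u)) (\w.7)) in (let p = (if false then false else false) in (p || p))) in x)
step 2: [beta@0.0] (let x = (let y = (\u.u) in (let p = (if false then false else false) in (p || p))) in x)
step 3: [let@0] (let x = (let p = (if false then false else false) in (p || p)) in x)
step 4: [if@0.0] (let x = (let p = false in (p || p)) in x)
step 5: [let@0] (let x = (false || false) in x)
step 6: [delta@0] (let x = false in x)
step 7: [let@root] false

Answer: false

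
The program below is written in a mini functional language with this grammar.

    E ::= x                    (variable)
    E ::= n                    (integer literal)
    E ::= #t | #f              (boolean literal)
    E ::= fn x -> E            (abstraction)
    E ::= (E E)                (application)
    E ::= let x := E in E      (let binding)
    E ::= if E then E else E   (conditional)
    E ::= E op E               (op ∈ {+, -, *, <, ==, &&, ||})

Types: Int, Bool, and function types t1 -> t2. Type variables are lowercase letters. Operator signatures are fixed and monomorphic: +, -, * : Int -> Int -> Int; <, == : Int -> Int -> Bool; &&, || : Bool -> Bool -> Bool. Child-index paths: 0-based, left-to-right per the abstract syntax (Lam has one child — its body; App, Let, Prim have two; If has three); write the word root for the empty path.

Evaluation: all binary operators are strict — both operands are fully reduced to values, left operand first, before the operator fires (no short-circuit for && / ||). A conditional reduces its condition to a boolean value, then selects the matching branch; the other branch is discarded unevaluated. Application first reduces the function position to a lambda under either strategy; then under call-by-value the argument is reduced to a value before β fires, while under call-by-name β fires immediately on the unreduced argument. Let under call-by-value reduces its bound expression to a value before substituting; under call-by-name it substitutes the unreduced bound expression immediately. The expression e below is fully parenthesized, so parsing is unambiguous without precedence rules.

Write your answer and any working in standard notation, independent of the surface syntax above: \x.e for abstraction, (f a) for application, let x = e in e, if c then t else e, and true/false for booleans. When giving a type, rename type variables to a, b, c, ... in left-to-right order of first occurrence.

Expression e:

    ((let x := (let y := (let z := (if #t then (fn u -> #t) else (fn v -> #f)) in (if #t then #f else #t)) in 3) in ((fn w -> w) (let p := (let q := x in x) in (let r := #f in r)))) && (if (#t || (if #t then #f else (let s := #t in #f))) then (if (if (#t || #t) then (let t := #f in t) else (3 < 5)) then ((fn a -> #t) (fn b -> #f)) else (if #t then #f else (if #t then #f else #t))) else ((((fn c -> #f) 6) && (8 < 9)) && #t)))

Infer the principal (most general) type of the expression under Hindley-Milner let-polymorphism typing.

Answer: Bool

Derivation:
  unify Bool ~ Bool
\u._ : a -> Bool
\v._ : b -> Bool
  unify a -> Bool ~ b -> Bool
  unify a ~ b
  unify Bool ~ Bool
let z : forall. b -> Bool
  unify Bool ~ Bool
  unify Bool ~ Bool
let y : Bool
let x : Int
w : c
\w._ : c -> c
x : Int
let q : Int
x : Int
let p : Int
let r : Bool
r : Bool
  unify c -> c ~ Bool -> d
  unify c ~ Bool
  unify Bool ~ d
_ _ : Bool
  unify Bool ~ Bool
  unify Bool ~ Bool
  unify Bool ~ Bool
let s : Bool
  unify Bool ~ Bool
  unify Bool ~ Bool
  unify Bool ~ Bool
  unify Bool ~ Bool
  unify Bool ~ Bool
  unify Bool ~ Bool
let t : Bool
t : Bool
  unify Int ~ Int
  unify Int ~ Int
  unify Bool ~ Bool
  unify Bool ~ Bool
\a._ : e -> Bool
\b._ : f -> Bool
  unify e -> Bool ~ (f -> Bool) -> g
  unify e ~ f -> Bool
  unify Bool ~ g
_ _ : Bool
  unify Bool ~ Bool
  unify Bool ~ Bool
  unify Bool ~ Bool
  unify Bool ~ Bool
  unify Bool ~ Bool
\c._ : h -> Bool
  unify h -> Bool ~ Int -> i
  unify h ~ Int
  unify Bool ~ i
_ _ : Bool
  unify Bool ~ Bool
  unify Int ~ Int
  unify Int ~ Int
  unify Bool ~ Bool
  unify Bool ~ Bool
  unify Bool ~ Bool
  unify Bool ~ Bool
  unify Bool ~ Bool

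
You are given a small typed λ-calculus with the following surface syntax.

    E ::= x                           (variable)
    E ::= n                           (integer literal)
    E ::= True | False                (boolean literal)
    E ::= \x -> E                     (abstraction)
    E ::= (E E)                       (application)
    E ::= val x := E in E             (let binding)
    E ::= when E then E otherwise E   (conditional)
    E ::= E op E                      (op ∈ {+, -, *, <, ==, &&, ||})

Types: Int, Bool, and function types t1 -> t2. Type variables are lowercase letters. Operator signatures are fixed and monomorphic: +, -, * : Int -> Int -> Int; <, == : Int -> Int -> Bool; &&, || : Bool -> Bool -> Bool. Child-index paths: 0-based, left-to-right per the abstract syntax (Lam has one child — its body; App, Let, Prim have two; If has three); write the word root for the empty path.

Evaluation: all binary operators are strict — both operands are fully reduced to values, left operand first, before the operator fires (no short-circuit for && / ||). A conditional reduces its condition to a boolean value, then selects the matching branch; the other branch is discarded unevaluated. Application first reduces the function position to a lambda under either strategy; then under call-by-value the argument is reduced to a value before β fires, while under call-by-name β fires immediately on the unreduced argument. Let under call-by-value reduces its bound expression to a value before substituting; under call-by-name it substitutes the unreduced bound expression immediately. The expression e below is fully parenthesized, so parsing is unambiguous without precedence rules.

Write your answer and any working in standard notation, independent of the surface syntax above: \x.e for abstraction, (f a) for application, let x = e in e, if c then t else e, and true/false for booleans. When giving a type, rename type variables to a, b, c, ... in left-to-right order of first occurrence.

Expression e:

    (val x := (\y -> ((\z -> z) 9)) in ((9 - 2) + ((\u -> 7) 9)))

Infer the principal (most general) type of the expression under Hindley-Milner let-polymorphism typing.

Derivation:
z : b
\z._ : b -> b
  unify b -> b ~ Int -> c
  unify b ~ Int
  unify Int ~ c
_ _ : Int
\y._ : a -> Int
let x : forall. a -> Int
  unify Int ~ Int
  unify Int ~ Int
  unify Int ~ Int
\u._ : d -> Int
  unify d -> Int ~ Int -> e
  unify d ~ Int
  unify Int ~ e
_ _ : Int
  unify Int ~ Int

Answer: Int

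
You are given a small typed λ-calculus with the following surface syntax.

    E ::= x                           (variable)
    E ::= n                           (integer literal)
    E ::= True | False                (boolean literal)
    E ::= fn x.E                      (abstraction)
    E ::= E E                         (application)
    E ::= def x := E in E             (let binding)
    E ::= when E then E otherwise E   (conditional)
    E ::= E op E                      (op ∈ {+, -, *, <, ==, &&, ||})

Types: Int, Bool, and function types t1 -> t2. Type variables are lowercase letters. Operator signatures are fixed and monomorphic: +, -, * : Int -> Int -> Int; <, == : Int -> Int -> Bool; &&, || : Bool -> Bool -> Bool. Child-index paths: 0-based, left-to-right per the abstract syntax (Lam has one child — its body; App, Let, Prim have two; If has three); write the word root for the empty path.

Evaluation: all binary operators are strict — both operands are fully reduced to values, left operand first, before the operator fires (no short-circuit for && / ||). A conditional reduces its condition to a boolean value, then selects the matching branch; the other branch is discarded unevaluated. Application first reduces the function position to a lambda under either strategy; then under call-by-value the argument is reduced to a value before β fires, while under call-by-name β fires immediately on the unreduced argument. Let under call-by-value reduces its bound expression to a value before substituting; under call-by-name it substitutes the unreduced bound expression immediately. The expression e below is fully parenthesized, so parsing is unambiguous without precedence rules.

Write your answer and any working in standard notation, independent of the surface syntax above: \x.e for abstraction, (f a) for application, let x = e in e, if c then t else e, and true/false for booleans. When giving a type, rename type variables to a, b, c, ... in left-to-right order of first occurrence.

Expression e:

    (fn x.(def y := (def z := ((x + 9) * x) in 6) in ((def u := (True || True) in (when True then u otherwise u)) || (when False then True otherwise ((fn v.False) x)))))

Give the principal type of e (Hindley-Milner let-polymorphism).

Trace:
x : a
  unify a ~ Int
  unify Int ~ Int
  unify Int ~ Int
x : Int
  unify Int ~ Int
let z : Int
let y : Int
  unify Bool ~ Bool
  unify Bool ~ Bool
let u : Bool
  unify Bool ~ Bool
u : Bool
u : Bool
  unify Bool ~ Bool
  unify Bool ~ Bool
  unify Bool ~ Bool
\v._ : b -> Bool
x : Int
  unify b -> Bool ~ Int -> c
  unify b ~ Int
  unify Bool ~ c
_ _ : Bool
  unify Bool ~ Bool
  unify Bool ~ Bool
\x._ : Int -> Bool

Answer: Int -> Bool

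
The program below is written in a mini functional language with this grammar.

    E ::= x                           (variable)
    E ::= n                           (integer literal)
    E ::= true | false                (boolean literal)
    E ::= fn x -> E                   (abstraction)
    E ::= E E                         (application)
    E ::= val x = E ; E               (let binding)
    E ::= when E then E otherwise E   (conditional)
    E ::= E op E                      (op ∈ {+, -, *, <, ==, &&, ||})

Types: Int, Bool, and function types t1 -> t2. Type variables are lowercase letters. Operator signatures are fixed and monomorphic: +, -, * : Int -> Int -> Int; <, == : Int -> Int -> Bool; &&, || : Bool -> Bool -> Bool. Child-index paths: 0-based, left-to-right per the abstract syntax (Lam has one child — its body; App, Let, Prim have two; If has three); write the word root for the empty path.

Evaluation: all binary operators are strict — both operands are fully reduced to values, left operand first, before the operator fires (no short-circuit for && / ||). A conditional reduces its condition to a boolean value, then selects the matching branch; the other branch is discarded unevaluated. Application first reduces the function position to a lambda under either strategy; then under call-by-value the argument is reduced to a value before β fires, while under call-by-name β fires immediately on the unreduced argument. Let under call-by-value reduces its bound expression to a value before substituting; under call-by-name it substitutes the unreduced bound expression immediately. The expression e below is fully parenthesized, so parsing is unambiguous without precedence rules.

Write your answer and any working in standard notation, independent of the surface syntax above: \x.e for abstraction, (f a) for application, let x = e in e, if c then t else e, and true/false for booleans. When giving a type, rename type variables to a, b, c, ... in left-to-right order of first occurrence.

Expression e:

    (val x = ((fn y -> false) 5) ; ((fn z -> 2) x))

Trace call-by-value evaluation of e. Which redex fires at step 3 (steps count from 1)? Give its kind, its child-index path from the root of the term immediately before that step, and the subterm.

Answer: beta at root : ((\z.2) false)

Derivation:
step 0: (let x = ((\y.false) 5) in ((\z.2) x))
step 1: [beta@0] (let x = false in ((\z.2) x))
step 2: [let@root] ((\z.2) false)
step 3: [beta@root] 2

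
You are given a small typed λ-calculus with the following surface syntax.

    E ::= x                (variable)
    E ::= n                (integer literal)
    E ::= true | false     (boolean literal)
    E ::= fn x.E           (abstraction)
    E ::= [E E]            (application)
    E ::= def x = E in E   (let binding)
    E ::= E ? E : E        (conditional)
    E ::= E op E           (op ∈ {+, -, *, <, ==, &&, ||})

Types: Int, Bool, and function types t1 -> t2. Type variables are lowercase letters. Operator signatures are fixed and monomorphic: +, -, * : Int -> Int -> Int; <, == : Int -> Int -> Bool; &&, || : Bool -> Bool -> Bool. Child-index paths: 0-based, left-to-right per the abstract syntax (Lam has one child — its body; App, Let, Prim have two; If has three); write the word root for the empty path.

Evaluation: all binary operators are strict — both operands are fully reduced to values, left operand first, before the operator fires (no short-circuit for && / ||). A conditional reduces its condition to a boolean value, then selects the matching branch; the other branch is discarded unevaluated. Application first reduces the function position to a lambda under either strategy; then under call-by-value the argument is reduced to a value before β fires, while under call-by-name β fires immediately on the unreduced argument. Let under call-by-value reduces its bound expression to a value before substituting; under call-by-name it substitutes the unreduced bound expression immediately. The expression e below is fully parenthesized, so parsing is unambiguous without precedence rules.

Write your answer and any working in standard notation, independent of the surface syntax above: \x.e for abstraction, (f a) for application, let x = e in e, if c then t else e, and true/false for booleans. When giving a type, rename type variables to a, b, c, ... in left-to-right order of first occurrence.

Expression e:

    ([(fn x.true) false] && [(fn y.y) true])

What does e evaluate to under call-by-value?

Derivation:
step 0: (((\x.true) false) && ((\y.y) true))
step 1: [beta@0] (true && ((\y.y) true))
step 2: [beta@1] (true && true)
step 3: [delta@root] true

Answer: true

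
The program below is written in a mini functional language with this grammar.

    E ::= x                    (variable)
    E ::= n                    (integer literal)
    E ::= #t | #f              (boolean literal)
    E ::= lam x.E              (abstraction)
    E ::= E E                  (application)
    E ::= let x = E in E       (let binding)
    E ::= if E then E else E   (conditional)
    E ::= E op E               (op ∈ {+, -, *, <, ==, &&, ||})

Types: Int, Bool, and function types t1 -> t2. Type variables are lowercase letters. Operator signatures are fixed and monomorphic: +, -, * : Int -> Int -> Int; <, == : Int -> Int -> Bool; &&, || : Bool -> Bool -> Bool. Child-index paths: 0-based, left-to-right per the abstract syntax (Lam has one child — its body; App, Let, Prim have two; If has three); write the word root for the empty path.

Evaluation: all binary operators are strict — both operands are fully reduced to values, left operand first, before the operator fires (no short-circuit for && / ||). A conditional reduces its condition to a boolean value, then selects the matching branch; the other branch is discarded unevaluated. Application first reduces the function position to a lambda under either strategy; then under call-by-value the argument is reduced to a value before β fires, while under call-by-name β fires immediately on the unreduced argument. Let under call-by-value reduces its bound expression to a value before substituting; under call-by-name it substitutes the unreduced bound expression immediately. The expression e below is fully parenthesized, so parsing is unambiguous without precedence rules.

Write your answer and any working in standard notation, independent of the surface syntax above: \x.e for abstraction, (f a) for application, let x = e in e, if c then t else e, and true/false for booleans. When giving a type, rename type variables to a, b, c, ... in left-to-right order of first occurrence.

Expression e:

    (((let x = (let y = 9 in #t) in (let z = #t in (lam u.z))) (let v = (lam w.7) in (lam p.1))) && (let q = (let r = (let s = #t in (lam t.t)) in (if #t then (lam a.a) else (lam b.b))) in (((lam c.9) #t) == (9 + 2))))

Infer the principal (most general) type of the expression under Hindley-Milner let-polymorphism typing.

Answer: Bool

Derivation:
let y : Int
let x : Bool
let z : Bool
z : Bool
\u._ : a -> Bool
\w._ : b -> Int
let v : forall. b -> Int
\p._ : c -> Int
  unify a -> Bool ~ (c -> Int) -> d
  unify a ~ c -> Int
  unify Bool ~ d
_ _ : Bool
  unify Bool ~ Bool
let s : Bool
t : e
\t._ : e -> e
let r : forall. e -> e
  unify Bool ~ Bool
a : f
\a._ : f -> f
b : g
\b._ : g -> g
  unify f -> f ~ g -> g
  unify f ~ g
  unify g ~ g
let q : forall. g -> g
\c._ : h -> Int
  unify h -> Int ~ Bool -> i
  unify h ~ Bool
  unify Int ~ i
_ _ : Int
  unify Int ~ Int
  unify Int ~ Int
  unify Int ~ Int
  unify Int ~ Int
  unify Bool ~ Bool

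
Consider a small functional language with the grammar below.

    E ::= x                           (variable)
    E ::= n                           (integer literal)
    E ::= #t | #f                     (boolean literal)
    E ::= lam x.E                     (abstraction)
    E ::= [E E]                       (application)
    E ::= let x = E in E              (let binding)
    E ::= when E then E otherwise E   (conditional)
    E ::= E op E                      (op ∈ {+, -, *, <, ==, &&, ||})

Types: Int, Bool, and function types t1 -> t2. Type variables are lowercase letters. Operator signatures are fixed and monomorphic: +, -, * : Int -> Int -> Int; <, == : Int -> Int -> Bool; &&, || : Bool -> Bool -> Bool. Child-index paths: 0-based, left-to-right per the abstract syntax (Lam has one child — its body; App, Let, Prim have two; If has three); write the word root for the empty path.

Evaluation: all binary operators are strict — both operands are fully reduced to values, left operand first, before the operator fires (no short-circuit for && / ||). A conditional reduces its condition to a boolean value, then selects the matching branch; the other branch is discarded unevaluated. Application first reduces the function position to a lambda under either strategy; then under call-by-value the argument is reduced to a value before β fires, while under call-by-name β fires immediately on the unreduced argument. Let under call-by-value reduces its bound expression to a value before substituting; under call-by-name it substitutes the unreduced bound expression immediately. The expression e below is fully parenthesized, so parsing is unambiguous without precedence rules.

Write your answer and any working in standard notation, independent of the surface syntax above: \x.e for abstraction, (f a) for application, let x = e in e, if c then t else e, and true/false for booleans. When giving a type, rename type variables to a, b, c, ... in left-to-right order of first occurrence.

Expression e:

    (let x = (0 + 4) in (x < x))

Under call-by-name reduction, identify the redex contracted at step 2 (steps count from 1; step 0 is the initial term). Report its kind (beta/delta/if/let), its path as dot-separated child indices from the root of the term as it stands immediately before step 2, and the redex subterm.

Answer: delta at 0 : (0 + 4)

Derivation:
step 0: (let x = (0 + 4) in (x < x))
step 1: [let@root] ((0 + 4) < (0 + 4))
step 2: [delta@0] (4 < (0 + 4))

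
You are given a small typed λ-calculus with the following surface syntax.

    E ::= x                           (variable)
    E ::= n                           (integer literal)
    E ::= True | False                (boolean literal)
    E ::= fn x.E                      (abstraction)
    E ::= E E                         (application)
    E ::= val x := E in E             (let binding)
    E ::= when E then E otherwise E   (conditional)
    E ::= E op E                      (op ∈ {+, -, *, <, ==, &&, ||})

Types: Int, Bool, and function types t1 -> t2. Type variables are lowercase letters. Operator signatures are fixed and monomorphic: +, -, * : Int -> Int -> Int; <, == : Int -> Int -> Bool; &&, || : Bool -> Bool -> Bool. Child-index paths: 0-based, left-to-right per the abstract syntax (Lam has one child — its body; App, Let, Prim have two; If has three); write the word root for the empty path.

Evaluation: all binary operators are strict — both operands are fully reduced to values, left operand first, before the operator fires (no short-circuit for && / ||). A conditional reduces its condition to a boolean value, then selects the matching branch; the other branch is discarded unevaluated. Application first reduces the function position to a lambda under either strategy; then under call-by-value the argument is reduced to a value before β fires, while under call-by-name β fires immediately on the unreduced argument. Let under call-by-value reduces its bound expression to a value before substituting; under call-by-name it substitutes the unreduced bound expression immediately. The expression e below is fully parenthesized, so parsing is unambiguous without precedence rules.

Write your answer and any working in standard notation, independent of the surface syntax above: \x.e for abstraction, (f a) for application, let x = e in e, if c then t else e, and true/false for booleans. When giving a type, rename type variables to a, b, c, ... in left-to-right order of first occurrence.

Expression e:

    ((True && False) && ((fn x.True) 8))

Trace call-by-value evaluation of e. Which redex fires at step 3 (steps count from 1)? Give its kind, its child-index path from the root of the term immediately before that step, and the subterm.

Answer: delta at root : (false && true)

Working:
step 0: ((true && false) && ((\x.true) 8))
step 1: [delta@0] (false && ((\x.true) 8))
step 2: [beta@1] (false && true)
step 3: [delta@root] false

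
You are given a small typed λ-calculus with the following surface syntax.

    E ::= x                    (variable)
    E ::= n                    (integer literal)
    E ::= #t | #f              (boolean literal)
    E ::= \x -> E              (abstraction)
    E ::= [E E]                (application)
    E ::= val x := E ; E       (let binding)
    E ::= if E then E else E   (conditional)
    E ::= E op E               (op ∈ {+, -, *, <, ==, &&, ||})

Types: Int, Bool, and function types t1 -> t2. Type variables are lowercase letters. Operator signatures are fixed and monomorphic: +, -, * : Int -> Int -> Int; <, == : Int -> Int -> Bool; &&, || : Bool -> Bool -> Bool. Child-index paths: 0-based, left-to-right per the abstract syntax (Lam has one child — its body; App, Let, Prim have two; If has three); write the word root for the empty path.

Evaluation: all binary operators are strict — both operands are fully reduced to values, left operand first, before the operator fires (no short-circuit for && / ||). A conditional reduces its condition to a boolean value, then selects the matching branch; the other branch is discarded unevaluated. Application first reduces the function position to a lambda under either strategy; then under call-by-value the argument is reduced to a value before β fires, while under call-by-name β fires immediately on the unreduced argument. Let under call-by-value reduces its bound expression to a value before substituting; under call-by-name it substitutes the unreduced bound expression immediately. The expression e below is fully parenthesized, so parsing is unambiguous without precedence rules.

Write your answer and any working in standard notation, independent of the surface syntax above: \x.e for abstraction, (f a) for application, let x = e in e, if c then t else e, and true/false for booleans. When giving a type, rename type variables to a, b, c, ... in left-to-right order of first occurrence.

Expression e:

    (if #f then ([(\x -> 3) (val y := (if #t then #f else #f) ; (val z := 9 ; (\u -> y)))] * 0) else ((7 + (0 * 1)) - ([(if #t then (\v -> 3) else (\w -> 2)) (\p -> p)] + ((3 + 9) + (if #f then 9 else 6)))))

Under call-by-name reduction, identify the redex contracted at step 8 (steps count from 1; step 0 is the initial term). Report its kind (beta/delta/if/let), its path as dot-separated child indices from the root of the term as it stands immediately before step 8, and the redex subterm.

Working:
step 0: (if false then (((\x.3) (let y = (if true then false else false) in (let z = 9 in (\u.y)))) * 0) else ((7 + (0 * 1)) - (((if true then (\v.3) else (\w.2)) (\p.p)) + ((3 + 9) + (if false then 9 else 6)))))
step 1: [if@root] ((7 + (0 * 1)) - (((if true then (\v.3) else (\w.2)) (\p.p)) + ((3 + 9) + (if false then 9 else 6))))
step 2: [delta@0.1] ((7 + 0) - (((if true then (\v.3) else (\w.2)) (\p.p)) + ((3 + 9) + (if false then 9 else 6))))
step 3: [delta@0] (7 - (((if true then (\v.3) else (\w.2)) (\p.p)) + ((3 + 9) + (if false then 9 else 6))))
step 4: [if@1.0.0] (7 - (((\v.3) (\p.p)) + ((3 + 9) + (if false then 9 else 6))))
step 5: [beta@1.0] (7 - (3 + ((3 + 9) + (if false then 9 else 6))))
step 6: [delta@1.1.0] (7 - (3 + (12 + (if false then 9 else 6))))
step 7: [if@1.1.1] (7 - (3 + (12 + 6)))
step 8: [delta@1.1] (7 - (3 + 18))

Answer: delta at 1.1 : (12 + 6)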